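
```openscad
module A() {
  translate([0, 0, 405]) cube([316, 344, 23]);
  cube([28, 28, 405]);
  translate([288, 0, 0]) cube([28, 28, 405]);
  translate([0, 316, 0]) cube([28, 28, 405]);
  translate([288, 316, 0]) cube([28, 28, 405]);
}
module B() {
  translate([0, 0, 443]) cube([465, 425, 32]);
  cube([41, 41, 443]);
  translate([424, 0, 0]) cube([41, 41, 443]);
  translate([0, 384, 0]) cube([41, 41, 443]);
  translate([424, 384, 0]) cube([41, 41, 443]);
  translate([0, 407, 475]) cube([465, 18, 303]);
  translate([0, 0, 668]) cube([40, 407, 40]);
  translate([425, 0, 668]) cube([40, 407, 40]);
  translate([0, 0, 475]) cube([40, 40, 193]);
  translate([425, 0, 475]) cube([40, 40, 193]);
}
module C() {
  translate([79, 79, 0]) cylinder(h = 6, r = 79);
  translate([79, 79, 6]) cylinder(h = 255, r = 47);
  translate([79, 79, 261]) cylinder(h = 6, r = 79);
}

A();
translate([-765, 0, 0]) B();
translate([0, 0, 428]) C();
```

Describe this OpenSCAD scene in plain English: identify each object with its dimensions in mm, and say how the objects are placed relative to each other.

A is a four-legged stool. The seat is 316×344 mm, 23 mm thick, top at z = 428 mm. It stands on four square legs, each 28×28 mm in cross-section, from z = 0 to the seat underside, each flush with a corner of the seat.

B is a chair. The seat is a 465×425×32 mm slab with its top at z = 475 mm, on four 41×41 mm corner legs (flush with the seat edges, standing on z = 0). A flat backrest 18 mm thick, 303 mm tall, spans the full seat width and rises from the seat top along its +y edge, rear face flush with the rear of the seat. Two armrests of 40×40 mm section run along each side from the seat's front edge to the front of the backrest, top faces 233 mm above the seat top and outer faces flush with the seat's x-edges; a 40×40 mm post under the front of each armrest stands on the seat at the front corner.

C is a spool: two coaxial disc flanges of radius 79 mm and thickness 6 mm, joined by a core cylinder of radius 47 mm and height 255 mm. The lower flange rests on z = 0 and the three cylinders share a vertical axis.

The chair is on the floor beside the stool on its −x side. The spool is on top of the stool.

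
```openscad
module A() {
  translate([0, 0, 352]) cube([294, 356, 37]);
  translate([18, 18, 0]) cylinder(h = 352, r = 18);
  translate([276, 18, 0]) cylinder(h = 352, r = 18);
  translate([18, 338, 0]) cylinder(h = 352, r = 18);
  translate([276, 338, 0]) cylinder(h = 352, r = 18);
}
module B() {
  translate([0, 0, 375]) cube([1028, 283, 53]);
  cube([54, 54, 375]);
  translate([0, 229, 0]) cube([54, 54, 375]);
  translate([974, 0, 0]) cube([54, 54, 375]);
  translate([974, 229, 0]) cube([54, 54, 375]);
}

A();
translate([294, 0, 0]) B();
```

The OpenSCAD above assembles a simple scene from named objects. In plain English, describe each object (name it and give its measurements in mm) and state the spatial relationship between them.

A is a simple wooden stool: a rectangular seat 294 mm (x) by 356 mm (y), 37 mm thick, top face at z = 389 mm, on four round legs, each 36 mm in diameter. The legs rest on z = 0, each leg's axis is inset half a diameter from the nearest pair of seat edges (so the leg's bounding box is flush with the corner).

B is a bench: a 1028×283 mm seat slab, 53 mm thick, top at z = 428 mm, on four 54×54 mm square legs flush with the seat corners and standing on z = 0.

The bench is against the stool's +x side, with their −y faces flush.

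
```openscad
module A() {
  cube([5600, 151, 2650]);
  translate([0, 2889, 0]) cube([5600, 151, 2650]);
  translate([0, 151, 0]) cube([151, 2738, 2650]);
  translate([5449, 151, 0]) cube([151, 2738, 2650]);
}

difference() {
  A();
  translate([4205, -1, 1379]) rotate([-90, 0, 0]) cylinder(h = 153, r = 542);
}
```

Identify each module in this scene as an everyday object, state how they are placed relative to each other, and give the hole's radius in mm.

The subtracted cylinder has r = 542 mm.

A is a house frame. The house frame has a circular hole through its front wall. The hole's radius is 542 mm.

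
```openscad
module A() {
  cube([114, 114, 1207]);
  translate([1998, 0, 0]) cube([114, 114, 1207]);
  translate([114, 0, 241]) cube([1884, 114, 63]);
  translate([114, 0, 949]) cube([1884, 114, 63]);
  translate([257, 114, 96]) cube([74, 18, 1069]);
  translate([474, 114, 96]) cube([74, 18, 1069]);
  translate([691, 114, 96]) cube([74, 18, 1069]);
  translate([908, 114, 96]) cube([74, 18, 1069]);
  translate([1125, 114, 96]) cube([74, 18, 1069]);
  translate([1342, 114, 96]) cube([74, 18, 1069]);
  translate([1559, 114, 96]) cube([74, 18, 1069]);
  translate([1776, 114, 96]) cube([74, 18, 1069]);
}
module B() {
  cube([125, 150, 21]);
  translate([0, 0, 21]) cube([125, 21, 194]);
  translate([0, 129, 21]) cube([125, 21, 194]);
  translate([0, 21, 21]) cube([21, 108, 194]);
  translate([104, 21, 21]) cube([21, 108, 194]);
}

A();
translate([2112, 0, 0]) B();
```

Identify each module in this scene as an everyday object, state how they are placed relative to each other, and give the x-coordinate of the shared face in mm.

The fence section's +x face and the open box's −x face are both at x = 2112 mm.

A is a fence section. B is an open box. The open box is against the fence section's +x side, with their −y faces flush. The x-coordinate of the shared face is 2112 mm.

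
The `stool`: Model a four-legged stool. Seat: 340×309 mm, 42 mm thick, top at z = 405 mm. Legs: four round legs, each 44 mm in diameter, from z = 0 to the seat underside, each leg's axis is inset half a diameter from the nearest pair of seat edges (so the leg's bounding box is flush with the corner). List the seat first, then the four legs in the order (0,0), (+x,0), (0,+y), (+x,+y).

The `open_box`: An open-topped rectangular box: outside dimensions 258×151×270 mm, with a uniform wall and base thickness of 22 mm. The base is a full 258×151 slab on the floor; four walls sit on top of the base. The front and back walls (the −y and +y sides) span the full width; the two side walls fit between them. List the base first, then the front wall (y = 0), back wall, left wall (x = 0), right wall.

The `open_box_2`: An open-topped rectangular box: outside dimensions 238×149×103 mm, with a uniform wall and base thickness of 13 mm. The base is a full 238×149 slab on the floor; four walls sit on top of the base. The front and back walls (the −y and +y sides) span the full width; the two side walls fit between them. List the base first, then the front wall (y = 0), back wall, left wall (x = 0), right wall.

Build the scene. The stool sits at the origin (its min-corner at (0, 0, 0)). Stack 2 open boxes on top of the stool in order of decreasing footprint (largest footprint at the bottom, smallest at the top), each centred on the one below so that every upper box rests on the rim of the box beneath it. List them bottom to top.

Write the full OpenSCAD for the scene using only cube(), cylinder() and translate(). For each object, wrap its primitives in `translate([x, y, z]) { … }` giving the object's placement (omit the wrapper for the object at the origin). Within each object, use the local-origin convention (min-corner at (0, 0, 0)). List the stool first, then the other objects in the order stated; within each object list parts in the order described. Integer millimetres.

translate([0, 0, 363]) cube([340, 309, 42]);
translate([22, 22, 0]) cylinder(h = 363, r = 22);
translate([318, 22, 0]) cylinder(h = 363, r = 22);
translate([22, 287, 0]) cylinder(h = 363, r = 22);
translate([318, 287, 0]) cylinder(h = 363, r = 22);
translate([41, 79, 405]) {
  cube([258, 151, 22]);
  translate([0, 0, 22]) cube([258, 22, 248]);
  translate([0, 129, 22]) cube([258, 22, 248]);
  translate([0, 22, 22]) cube([22, 107, 248]);
  translate([236, 22, 22]) cube([22, 107, 248]);
}
translate([51, 80, 675]) {
  cube([238, 149, 13]);
  translate([0, 0, 13]) cube([238, 13, 90]);
  translate([0, 136, 13]) cube([238, 13, 90]);
  translate([0, 13, 13]) cube([13, 123, 90]);
  translate([225, 13, 13]) cube([13, 123, 90]);
}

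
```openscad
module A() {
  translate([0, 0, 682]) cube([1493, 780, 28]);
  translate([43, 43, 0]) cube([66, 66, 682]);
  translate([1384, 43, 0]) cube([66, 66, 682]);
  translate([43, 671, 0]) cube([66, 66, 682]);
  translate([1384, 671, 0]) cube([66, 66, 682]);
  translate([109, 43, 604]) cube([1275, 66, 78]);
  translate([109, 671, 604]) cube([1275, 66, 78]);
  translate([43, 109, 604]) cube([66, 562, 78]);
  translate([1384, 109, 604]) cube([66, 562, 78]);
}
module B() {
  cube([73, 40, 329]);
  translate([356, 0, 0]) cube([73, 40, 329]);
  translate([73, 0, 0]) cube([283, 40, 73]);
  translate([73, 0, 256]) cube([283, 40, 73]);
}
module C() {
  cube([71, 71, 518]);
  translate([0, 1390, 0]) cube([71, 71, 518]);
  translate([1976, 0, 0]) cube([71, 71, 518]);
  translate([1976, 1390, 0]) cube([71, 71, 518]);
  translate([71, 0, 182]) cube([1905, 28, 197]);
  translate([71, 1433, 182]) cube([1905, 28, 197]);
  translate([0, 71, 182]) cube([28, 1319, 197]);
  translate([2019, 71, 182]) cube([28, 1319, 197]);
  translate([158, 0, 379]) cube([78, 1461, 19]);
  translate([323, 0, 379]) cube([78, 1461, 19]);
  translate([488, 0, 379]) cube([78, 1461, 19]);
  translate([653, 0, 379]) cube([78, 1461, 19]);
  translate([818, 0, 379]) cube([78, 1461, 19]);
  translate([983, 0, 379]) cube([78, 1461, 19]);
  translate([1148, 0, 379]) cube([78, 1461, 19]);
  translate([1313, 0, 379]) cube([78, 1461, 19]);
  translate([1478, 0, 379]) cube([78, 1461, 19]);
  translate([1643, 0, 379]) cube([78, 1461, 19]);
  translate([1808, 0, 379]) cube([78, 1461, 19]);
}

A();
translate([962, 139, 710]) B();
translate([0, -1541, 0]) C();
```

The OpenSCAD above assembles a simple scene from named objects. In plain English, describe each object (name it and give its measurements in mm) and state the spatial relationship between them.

A is a table: top 1493 mm (x) × 780 mm (y), 28 mm thick, upper face at z = 710 mm, on four 66×66 mm square legs, each inset 43 mm from the nearest pair of top edges, running from z = 0 to the bottom of the top. Four apron rails, 66 mm thick and 78 mm tall, run between adjacent legs with their top edges flush with the underside of the top and their outer faces flush with the legs' outer faces.

B is a rectangular picture frame lying in the x–z plane (depth along y). The opening is 283 mm wide (x) by 183 mm tall (z), surrounded by a border 73 mm wide on all four sides. The frame is 40 mm deep and is made of two full-height vertical stiles with two horizontal rails fitted between them.

C is a bed frame 2047 mm long (x) by 1461 mm wide (y). Four 71×71 mm corner posts, 518 mm tall, at the corners of the footprint. Four rails of 28 mm thickness and 197 mm height run between adjacent posts with their undersides at z = 182 mm, their outer faces flush with the outside of the frame (the two x-running rails run between the posts' inner faces; the two y-running rails run between the posts' inner faces). 11 slats, each 78 mm wide (x) and 19 mm thick, lie across the top of the two x-running rails, running the full 1461 mm width of the frame in y; the slats are evenly spaced along x between the inner faces of the end posts with equal gaps (rounded down to the nearest mm) at the −x end and between each pair — any rounding remainder accumulates at the +x end.

The picture frame is on top of the table. The bed frame is on the floor beside the table on its −y side.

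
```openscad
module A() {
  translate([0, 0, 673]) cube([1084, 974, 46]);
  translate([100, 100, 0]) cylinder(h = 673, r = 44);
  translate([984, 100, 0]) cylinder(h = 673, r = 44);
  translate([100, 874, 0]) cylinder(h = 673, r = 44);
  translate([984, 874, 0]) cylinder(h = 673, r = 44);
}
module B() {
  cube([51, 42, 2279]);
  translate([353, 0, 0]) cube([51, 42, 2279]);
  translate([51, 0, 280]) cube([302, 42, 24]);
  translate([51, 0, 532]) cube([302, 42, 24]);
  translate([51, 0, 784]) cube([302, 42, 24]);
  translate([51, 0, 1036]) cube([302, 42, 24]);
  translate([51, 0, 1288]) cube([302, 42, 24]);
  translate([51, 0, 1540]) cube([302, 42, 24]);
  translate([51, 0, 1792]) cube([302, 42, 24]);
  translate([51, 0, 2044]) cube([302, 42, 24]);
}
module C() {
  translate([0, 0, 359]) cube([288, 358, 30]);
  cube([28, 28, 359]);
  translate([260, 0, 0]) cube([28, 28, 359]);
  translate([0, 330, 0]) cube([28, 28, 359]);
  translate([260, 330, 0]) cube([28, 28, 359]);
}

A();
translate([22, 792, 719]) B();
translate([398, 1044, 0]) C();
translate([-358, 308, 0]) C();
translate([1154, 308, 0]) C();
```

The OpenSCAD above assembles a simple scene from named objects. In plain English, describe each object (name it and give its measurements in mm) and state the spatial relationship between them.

A is a table with a 1084×974 mm rectangular top, 46 mm thick, top surface at z = 719 mm, supported by four round legs of 88 mm diameter, each leg's bounding box inset 56 mm from the nearest pair of top edges, running from the floor.

B is a straight ladder. Two 51×42 mm vertical rails, 2279 mm tall, stand 404 mm apart (outside-to-outside) with their front faces coplanar on the −y side. 8 rungs, each 42 mm deep and 24 mm tall, span between the inner faces of the rails, front faces flush with the rails. The lowest rung's underside is at z = 280 mm and rungs are spaced 252 mm apart (underside to underside).

C is a four-legged stool. The seat is 288×358 mm, 30 mm thick, top at z = 389 mm. It stands on four square legs, each 28×28 mm in cross-section, from z = 0 to the seat underside, each flush with a corner of the seat.

The ladder is on top of the table. Three stools sit around the table at the +y, −x, +x sides.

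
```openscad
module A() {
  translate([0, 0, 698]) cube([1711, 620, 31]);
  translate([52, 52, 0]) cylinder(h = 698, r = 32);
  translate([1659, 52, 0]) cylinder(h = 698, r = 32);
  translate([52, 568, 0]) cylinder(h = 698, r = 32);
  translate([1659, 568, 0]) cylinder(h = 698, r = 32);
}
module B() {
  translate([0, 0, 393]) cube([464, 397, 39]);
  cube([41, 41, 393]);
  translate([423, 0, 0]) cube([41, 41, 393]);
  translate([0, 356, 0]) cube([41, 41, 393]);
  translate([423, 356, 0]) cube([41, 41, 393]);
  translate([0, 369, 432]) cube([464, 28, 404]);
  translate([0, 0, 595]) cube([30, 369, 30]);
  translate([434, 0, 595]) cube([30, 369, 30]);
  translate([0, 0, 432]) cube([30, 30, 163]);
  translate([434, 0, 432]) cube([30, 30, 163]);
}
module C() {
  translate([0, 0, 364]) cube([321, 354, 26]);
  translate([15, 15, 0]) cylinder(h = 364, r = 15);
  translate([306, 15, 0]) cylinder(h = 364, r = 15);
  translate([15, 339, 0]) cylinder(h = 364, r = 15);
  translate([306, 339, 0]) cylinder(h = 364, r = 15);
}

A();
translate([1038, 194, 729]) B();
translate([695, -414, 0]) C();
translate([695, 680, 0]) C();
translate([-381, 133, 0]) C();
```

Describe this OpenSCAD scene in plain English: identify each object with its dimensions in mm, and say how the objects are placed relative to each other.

A is a table with a 1711×620 mm rectangular top, 31 mm thick, top surface at z = 729 mm, supported by four round legs of 64 mm diameter, each leg's bounding box inset 20 mm from the nearest pair of top edges, running from the floor.

B is a chair. The seat is a 464×397×39 mm slab with its top at z = 432 mm, on four 41×41 mm corner legs (flush with the seat edges, standing on z = 0). A flat backrest 28 mm thick, 404 mm tall, spans the full seat width and rises from the seat top along its +y edge, rear face flush with the rear of the seat. Two armrests of 30×30 mm section run along each side from the seat's front edge to the front of the backrest, top faces 193 mm above the seat top and outer faces flush with the seat's x-edges; a 30×30 mm post under the front of each armrest stands on the seat at the front corner.

C is a four-legged stool. The seat is 321×354 mm, 26 mm thick, top at z = 390 mm. It stands on four round legs, each 30 mm in diameter, from z = 0 to the seat underside, each leg's axis is inset half a diameter from the nearest pair of seat edges (so the leg's bounding box is flush with the corner).

The chair is on top of the table. Three stools sit around the table at the −y, +y, −x sides.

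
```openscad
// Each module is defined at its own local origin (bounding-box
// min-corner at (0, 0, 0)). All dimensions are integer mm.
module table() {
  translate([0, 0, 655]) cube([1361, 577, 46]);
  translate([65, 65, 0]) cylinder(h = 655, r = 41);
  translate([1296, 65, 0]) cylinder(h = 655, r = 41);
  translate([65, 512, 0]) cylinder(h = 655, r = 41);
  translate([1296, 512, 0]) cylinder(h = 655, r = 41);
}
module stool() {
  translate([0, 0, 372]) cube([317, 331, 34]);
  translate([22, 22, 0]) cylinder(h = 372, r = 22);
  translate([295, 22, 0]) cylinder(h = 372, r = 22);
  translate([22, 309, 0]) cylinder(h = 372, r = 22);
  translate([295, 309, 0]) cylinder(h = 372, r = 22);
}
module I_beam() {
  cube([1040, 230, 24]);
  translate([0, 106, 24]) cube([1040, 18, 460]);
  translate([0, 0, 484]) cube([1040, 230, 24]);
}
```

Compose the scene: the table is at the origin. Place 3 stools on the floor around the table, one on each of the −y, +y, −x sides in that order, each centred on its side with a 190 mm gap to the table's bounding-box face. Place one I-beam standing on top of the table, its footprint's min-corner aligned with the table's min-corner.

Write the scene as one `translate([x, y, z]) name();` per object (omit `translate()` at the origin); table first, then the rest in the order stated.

table();
translate([522, -521, 0]) stool();
translate([522, 767, 0]) stool();
translate([-507, 123, 0]) stool();
translate([0, 0, 701]) I_beam();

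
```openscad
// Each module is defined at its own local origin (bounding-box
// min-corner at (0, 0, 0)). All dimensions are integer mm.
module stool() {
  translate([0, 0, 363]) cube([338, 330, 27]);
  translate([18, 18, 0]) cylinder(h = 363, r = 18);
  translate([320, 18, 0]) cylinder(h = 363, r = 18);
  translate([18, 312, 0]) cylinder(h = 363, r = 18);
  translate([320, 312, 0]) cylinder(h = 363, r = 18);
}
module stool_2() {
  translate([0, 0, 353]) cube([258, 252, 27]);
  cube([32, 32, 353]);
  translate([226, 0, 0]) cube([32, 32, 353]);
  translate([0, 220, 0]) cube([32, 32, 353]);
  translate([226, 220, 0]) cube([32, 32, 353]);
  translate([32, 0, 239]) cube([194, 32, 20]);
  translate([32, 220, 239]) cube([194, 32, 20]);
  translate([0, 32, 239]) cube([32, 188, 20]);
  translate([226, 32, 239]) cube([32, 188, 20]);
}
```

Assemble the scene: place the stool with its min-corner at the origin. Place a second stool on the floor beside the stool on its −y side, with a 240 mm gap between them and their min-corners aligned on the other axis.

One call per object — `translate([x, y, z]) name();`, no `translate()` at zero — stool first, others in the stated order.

stool();
translate([0, -492, 0]) stool_2();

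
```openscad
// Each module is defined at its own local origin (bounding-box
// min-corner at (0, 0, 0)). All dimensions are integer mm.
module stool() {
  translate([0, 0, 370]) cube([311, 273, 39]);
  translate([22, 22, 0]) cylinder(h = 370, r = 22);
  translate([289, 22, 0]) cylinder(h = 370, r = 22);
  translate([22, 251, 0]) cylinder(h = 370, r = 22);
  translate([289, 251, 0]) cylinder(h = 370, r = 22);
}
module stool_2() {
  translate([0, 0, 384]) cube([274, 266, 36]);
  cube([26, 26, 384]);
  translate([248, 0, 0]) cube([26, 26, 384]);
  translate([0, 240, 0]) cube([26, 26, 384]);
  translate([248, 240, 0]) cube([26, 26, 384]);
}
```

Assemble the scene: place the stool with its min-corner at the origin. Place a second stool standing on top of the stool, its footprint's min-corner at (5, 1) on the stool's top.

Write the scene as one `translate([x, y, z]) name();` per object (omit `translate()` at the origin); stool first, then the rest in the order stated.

stool();
translate([5, 1, 409]) stool_2();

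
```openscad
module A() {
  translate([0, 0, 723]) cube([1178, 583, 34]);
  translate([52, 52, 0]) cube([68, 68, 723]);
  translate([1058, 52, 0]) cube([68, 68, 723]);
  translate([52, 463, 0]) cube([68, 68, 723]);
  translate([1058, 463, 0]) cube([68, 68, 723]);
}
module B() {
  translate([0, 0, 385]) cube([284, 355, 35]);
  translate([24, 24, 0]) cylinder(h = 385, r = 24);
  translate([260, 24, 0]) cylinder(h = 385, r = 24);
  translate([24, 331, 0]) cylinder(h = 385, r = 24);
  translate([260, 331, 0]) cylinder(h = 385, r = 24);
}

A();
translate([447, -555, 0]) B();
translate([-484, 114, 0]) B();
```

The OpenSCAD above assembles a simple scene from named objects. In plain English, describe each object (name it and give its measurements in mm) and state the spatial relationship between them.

A is a table with a 1178×583 mm rectangular top, 34 mm thick, top surface at z = 757 mm, supported by four 68×68 mm square legs, each inset 52 mm from the nearest pair of top edges, running from the floor.

B is a simple wooden stool: a rectangular seat 284 mm (x) by 355 mm (y), 35 mm thick, top face at z = 420 mm, on four round legs, each 48 mm in diameter. The legs rest on z = 0, each leg's axis is inset half a diameter from the nearest pair of seat edges (so the leg's bounding box is flush with the corner).

Two stools sit around the table at the −y, −x sides.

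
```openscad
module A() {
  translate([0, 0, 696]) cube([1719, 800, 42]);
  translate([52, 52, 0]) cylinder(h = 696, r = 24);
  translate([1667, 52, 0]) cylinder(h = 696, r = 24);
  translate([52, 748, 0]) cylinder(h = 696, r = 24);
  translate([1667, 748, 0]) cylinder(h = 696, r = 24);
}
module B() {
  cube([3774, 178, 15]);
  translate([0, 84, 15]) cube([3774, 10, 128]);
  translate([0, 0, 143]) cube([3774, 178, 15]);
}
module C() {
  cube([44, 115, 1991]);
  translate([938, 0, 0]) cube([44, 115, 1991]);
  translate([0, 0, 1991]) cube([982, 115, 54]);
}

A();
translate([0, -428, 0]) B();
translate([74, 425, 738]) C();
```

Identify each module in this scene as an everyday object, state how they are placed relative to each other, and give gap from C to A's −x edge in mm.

The door frame's min-x is at 74; the table's min-x is 0; gap = 74 mm.

A is a table. B is an I-beam. C is a door frame. The I-beam is on the floor beside the table on its −y side. The door frame is on top of the table. The gap from the door frame to the table's −x edge is 74 mm.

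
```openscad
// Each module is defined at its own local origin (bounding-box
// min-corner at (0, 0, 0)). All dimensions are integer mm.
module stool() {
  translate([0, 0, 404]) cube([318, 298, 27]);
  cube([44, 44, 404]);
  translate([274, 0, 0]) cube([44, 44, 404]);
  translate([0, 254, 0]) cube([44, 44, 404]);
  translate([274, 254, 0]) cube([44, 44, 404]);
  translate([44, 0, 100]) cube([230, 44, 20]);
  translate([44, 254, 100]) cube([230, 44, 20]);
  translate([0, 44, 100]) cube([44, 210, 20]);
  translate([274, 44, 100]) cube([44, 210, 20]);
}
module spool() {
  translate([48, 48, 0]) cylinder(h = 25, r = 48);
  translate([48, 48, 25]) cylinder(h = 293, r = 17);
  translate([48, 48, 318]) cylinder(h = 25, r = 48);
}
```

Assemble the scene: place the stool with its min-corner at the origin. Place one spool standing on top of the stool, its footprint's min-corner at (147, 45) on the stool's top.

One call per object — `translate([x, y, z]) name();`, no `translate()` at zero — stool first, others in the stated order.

stool();
translate([147, 45, 431]) spool();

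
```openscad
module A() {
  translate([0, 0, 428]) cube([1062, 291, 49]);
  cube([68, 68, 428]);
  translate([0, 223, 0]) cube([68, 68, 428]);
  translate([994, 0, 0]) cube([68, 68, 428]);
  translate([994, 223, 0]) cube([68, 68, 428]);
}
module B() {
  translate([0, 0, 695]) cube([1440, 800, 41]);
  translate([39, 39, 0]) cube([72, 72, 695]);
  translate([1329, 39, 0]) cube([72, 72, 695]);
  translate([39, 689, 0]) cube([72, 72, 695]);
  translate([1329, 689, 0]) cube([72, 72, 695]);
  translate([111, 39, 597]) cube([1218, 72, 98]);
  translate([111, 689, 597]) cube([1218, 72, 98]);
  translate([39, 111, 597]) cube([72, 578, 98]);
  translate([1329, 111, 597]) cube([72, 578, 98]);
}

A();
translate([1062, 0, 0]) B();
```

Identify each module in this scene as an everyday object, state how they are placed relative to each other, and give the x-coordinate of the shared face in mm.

A is a bench. B is a table. The table is against the bench's +x side, with their −y faces flush. The x-coordinate of the shared face is 1062 mm.

The bench's +x face and the table's −x face are both at x = 1062 mm.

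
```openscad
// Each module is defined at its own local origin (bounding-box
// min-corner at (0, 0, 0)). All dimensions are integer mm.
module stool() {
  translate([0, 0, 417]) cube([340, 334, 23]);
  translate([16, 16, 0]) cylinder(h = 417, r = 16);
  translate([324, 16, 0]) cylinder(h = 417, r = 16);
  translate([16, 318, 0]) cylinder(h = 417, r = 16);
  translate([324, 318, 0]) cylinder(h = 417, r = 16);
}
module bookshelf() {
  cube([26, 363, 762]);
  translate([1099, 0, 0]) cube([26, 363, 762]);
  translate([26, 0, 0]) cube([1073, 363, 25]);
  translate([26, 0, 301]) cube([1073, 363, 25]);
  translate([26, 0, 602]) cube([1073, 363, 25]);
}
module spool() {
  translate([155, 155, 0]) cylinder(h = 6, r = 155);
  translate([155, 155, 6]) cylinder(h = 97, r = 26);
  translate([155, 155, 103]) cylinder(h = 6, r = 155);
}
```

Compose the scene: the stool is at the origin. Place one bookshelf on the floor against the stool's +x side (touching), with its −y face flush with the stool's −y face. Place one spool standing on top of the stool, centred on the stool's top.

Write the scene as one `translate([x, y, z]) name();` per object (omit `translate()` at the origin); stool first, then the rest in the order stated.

stool();
translate([340, 0, 0]) bookshelf();
translate([15, 12, 440]) spool();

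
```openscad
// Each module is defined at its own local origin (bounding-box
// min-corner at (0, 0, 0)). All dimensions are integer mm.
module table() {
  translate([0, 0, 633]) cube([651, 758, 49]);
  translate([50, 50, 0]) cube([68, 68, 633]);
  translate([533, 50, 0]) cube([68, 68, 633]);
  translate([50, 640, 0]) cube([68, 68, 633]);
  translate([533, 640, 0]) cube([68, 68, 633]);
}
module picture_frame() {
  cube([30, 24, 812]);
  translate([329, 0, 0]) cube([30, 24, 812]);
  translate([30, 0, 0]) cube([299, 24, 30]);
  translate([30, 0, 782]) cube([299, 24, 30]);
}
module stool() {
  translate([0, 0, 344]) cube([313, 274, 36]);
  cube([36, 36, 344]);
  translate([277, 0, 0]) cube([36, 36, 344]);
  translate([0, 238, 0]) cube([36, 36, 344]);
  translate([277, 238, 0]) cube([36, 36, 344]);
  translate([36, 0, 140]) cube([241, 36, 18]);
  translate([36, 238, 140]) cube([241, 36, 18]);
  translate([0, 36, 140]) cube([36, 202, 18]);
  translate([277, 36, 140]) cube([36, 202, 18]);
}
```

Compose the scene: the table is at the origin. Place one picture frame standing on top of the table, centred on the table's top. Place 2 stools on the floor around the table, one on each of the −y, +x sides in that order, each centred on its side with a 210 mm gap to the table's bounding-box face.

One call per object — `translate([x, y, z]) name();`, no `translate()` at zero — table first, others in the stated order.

table();
translate([146, 367, 682]) picture_frame();
translate([169, -484, 0]) stool();
translate([861, 242, 0]) stool();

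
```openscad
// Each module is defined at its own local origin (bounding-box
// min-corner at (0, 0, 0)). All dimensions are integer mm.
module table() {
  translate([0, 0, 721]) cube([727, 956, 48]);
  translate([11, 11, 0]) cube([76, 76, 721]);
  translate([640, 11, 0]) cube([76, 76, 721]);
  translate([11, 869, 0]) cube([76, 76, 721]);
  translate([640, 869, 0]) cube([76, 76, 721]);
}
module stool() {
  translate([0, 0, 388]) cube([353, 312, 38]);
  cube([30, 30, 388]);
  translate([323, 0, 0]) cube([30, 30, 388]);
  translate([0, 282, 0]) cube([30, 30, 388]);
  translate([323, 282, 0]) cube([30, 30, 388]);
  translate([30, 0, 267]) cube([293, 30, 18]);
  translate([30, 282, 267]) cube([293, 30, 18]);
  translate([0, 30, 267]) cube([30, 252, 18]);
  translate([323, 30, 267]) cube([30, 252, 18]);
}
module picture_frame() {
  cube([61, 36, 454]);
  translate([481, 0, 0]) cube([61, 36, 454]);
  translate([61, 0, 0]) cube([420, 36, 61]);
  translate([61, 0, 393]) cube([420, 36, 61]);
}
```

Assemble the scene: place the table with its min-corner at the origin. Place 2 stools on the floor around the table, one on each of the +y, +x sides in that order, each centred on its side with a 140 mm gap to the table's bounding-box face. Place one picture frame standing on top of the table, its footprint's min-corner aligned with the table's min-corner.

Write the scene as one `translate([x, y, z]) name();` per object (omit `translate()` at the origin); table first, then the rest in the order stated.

table();
translate([187, 1096, 0]) stool();
translate([867, 322, 0]) stool();
translate([0, 0, 769]) picture_frame();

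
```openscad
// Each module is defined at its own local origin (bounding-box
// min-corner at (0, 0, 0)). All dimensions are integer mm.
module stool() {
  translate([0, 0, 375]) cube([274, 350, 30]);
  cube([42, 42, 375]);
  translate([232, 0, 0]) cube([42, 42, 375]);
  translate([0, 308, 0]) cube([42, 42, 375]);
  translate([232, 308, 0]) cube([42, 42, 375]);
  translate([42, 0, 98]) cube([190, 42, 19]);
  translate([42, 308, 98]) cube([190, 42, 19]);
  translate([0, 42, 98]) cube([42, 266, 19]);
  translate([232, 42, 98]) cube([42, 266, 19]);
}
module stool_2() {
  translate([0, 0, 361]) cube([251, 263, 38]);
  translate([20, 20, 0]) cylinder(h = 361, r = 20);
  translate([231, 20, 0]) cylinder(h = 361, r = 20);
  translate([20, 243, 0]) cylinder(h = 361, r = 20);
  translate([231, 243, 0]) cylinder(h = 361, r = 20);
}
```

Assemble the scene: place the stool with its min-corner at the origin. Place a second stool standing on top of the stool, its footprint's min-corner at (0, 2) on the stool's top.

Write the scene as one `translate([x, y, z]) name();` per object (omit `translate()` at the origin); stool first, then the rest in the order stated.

stool();
translate([0, 2, 405]) stool_2();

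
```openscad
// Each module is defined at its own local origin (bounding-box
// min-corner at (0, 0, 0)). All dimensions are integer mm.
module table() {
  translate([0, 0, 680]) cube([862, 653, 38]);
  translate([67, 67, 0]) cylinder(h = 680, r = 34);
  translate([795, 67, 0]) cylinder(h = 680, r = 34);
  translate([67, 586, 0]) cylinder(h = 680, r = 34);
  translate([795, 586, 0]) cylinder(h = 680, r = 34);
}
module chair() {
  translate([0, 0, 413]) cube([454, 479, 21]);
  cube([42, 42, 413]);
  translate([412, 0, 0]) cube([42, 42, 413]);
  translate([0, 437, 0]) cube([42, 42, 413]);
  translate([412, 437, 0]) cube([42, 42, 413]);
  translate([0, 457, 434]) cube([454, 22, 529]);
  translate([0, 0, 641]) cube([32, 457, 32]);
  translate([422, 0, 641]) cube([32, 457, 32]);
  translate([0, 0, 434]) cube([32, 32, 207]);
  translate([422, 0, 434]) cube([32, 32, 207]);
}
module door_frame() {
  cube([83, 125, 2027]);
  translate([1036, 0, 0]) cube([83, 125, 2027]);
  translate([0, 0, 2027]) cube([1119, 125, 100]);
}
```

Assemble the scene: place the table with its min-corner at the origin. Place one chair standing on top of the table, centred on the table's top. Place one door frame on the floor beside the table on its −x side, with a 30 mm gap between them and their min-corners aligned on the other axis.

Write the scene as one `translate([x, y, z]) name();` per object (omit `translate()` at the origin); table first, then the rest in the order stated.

table();
translate([204, 87, 718]) chair();
translate([-1149, 0, 0]) door_frame();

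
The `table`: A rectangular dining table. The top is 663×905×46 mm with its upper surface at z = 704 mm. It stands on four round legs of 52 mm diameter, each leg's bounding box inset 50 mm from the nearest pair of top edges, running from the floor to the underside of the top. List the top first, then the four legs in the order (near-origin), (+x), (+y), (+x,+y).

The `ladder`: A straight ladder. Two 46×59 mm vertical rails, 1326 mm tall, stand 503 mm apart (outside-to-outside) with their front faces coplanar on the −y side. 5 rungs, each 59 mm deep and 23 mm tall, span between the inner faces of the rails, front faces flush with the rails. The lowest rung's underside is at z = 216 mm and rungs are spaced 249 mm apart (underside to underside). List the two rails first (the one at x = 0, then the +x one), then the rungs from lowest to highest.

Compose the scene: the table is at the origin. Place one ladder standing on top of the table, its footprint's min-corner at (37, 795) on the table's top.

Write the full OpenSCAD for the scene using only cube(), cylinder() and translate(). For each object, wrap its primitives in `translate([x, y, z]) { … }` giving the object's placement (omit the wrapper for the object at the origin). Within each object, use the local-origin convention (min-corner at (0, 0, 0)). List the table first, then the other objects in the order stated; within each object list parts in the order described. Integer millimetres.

translate([0, 0, 658]) cube([663, 905, 46]);
translate([76, 76, 0]) cylinder(h = 658, r = 26);
translate([587, 76, 0]) cylinder(h = 658, r = 26);
translate([76, 829, 0]) cylinder(h = 658, r = 26);
translate([587, 829, 0]) cylinder(h = 658, r = 26);
translate([37, 795, 704]) {
  cube([46, 59, 1326]);
  translate([457, 0, 0]) cube([46, 59, 1326]);
  translate([46, 0, 216]) cube([411, 59, 23]);
  translate([46, 0, 465]) cube([411, 59, 23]);
  translate([46, 0, 714]) cube([411, 59, 23]);
  translate([46, 0, 963]) cube([411, 59, 23]);
  translate([46, 0, 1212]) cube([411, 59, 23]);
}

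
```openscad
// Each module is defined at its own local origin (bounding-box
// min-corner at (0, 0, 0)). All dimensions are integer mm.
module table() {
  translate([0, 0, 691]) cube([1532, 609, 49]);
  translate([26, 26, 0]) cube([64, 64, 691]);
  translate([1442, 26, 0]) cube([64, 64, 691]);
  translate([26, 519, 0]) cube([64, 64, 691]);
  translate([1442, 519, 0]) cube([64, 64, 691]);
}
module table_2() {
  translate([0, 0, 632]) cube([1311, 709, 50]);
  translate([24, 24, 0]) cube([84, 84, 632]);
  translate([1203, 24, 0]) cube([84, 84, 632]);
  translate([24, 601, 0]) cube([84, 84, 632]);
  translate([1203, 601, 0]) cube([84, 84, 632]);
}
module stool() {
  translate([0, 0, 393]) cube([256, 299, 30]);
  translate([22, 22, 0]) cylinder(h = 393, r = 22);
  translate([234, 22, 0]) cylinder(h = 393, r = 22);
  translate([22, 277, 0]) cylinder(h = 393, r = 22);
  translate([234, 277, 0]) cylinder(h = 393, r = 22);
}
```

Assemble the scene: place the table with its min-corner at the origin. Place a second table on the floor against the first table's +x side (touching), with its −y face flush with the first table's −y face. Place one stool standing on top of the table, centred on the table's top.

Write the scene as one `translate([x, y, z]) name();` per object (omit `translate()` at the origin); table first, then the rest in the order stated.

table();
translate([1532, 0, 0]) table_2();
translate([638, 155, 740]) stool();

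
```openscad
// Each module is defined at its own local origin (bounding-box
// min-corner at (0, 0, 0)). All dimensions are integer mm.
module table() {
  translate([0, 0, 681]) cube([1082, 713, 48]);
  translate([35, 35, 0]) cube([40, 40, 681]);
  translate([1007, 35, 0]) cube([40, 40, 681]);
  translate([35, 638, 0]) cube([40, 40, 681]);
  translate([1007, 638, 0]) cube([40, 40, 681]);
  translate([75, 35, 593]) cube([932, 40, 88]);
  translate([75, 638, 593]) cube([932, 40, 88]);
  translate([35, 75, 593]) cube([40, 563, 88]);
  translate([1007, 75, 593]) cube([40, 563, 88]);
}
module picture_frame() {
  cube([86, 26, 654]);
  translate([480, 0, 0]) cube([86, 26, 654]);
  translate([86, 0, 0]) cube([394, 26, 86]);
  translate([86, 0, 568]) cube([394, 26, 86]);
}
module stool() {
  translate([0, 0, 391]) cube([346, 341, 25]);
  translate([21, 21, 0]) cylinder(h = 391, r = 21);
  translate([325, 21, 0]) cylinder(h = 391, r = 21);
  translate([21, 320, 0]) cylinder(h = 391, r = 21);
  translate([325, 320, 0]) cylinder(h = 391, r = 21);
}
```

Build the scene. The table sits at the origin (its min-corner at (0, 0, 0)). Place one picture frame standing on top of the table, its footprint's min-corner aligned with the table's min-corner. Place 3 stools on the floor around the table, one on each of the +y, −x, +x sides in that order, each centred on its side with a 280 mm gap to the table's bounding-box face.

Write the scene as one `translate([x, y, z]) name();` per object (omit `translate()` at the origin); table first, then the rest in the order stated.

table();
translate([0, 0, 729]) picture_frame();
translate([368, 993, 0]) stool();
translate([-626, 186, 0]) stool();
translate([1362, 186, 0]) stool();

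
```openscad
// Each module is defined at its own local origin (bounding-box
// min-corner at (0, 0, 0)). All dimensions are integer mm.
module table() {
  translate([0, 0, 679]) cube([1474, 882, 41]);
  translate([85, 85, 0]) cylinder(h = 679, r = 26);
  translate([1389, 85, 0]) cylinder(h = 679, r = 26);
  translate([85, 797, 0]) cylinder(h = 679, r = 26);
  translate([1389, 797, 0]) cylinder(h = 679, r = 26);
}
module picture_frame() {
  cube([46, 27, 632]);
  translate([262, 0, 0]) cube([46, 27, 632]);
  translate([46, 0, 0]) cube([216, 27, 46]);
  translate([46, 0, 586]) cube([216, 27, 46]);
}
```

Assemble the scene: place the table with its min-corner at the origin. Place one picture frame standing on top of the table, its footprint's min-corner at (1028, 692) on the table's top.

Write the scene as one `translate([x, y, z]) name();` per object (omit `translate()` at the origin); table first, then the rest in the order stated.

table();
translate([1028, 692, 720]) picture_frame();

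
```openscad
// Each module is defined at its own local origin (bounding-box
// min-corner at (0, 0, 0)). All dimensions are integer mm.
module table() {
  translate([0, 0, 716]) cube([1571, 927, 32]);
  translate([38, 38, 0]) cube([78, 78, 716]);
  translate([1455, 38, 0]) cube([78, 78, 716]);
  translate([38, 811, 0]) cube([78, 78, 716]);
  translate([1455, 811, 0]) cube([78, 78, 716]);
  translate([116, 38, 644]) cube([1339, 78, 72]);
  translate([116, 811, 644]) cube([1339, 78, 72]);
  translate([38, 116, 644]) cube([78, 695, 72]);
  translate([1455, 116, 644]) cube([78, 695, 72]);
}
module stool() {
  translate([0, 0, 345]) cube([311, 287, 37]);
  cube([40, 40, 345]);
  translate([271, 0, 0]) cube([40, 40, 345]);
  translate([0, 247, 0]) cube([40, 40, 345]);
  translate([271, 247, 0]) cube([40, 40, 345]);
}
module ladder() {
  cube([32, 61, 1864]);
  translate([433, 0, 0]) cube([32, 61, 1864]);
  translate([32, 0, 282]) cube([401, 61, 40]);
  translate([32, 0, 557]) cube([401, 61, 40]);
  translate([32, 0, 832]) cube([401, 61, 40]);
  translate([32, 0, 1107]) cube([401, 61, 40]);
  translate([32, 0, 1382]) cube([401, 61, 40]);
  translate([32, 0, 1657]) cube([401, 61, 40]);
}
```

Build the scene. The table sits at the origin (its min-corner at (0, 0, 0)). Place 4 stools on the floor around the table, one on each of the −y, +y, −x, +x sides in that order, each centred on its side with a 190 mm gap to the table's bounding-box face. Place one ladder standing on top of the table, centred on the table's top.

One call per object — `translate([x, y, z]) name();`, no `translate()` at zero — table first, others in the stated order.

table();
translate([630, -477, 0]) stool();
translate([630, 1117, 0]) stool();
translate([-501, 320, 0]) stool();
translate([1761, 320, 0]) stool();
translate([553, 433, 748]) ladder();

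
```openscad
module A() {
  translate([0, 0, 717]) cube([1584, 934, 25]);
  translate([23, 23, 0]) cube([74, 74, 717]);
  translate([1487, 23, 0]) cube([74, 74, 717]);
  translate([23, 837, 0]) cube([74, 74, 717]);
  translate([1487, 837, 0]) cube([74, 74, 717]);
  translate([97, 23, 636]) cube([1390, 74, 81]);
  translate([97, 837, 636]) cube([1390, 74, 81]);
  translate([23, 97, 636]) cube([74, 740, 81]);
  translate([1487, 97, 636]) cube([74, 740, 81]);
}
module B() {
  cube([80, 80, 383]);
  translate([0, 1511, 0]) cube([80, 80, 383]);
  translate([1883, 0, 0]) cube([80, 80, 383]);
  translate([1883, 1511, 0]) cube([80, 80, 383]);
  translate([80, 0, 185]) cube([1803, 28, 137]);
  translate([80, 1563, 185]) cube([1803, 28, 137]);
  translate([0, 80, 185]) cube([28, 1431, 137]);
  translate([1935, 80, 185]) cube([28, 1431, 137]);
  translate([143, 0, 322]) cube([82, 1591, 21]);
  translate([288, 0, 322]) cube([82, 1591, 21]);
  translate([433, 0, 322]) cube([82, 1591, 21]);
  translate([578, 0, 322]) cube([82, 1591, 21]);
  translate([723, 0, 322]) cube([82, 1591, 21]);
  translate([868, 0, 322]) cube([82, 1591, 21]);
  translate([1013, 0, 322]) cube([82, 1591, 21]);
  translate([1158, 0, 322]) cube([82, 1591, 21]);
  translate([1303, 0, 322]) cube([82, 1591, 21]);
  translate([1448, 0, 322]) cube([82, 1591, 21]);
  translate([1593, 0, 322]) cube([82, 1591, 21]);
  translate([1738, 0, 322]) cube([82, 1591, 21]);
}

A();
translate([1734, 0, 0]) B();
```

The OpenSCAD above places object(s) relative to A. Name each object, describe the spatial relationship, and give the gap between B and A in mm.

The bed frame's nearest face is 150 mm from the table's +x face.

A is a table. B is a bed frame. The bed frame is on the floor beside the table on its +x side. The gap between the bed frame and the table is 150 mm.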